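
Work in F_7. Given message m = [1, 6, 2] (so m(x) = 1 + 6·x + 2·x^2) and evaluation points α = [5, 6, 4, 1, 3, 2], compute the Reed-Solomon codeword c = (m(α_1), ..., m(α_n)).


c = [4, 4, 1, 2, 2, 0]

Message polynomial: m(x) = 1 + 6·x + 2·x^2 (mod 7).
For each evaluation point α_i, compute m(α_i) mod 7:
  α_1 = 5: Horner steps 2 → 2 → 4, so m(5) = 4.
  α_2 = 6: Horner steps 2 → 4 → 4, so m(6) = 4.
  α_3 = 4: Horner steps 2 → 0 → 1, so m(4) = 1.
  α_4 = 1: Horner steps 2 → 1 → 2, so m(1) = 2.
  α_5 = 3: Horner steps 2 → 5 → 2, so m(3) = 2.
  α_6 = 2: Horner steps 2 → 3 → 0, so m(2) = 0.
Codeword c = [4, 4, 1, 2, 2, 0] ∈ F_7^6.


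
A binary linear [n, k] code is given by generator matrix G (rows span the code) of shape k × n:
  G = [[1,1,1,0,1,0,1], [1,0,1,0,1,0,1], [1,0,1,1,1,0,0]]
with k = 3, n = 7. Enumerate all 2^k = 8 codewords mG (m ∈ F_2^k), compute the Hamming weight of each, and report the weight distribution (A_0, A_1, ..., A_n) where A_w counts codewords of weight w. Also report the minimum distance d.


Weight distribution: A_0 = 1, A_1 = 1, A_2 = 1, A_3 = 1, A_4 = 2, A_5 = 2. Minimum distance d = 1.

Enumerate all 2^3 = 8 messages m ∈ F_2^3.
For each, compute codeword c = mG in F_2^7, then tally its weight.
  m = 000 → c = 0000000, weight = 0.
  m = 100 → c = 1110101, weight = 5.
  m = 010 → c = 1010101, weight = 4.
  m = 110 → c = 0100000, weight = 1.
  m = 001 → c = 1011100, weight = 4.
  m = 101 → c = 0101001, weight = 3.
  m = 011 → c = 0001001, weight = 2.
  m = 111 → c = 1111100, weight = 5.
Tally weights:
  weight 0: 1 codewords.
  weight 1: 1 codewords.
  weight 2: 1 codewords.
  weight 3: 1 codewords.
  weight 4: 2 codewords.
  weight 5: 2 codewords.
Minimum distance d = smallest w > 0 with A_w > 0 = 1.
Sanity: Σ A_w = 8 = 2^3 = 8 ✓.


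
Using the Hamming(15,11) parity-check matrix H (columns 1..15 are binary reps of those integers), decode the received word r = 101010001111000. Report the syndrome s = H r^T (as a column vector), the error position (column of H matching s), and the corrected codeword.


s = (0, 0, 1, 1)^T, error position = 3, corrected codeword c = 100010001111000

Compute s = H r^T mod 2 one row at a time:
  s_1 = 0 + 1 + 1 + 1 + 1 + 0 + 0 + 0 = 4 ≡ 0 (mod 2).
  s_2 = 0 + 1 + 0 + 0 + 1 + 0 + 0 + 0 = 2 ≡ 0 (mod 2).
  s_3 = 0 + 1 + 0 + 0 + 1 + 1 + 0 + 0 = 3 ≡ 1 (mod 2).
  s_4 = 1 + 1 + 1 + 0 + 1 + 1 + 0 + 0 = 5 ≡ 1 (mod 2).
s = (0, 0, 1, 1)^T — this equals column 3 of H (binary 0011), so error is at position 3.
Correct: flip bit 3 of r = 101010001111000 to get c = 100010001111000.


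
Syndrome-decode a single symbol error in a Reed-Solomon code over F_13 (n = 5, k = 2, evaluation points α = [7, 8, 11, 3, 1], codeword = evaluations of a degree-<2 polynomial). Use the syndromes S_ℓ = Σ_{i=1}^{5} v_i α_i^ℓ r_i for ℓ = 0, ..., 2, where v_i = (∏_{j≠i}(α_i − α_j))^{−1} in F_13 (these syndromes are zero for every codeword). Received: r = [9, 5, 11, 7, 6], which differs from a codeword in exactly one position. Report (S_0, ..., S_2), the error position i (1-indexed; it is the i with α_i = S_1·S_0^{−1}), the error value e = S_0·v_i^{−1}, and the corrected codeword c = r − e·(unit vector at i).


S = (11, 10, 2), error at position 2, error magnitude e = 2, c = [9, 3, 11, 7, 6].

Step 1: column multipliers v_i = (∏_{j≠i}(α_i − α_j))^{−1} mod 13.
  i = 1 (α = 7): (7−8)(7−11)(7−3)(7−1) = (−1)·(−4)·4·6 = 96 ≡ 5, so v_1 = 5^{−1} = 8 (mod 13).
  i = 2 (α = 8): (8−7)(8−11)(8−3)(8−1) = 1·(−3)·5·7 = −105 ≡ 12, so v_2 = 12^{−1} = 12 (mod 13).
  i = 3 (α = 11): (11−7)(11−8)(11−3)(11−1) = 4·3·8·10 = 960 ≡ 11, so v_3 = 11^{−1} = 6 (mod 13).
  i = 4 (α = 3): (3−7)(3−8)(3−11)(3−1) = (−4)·(−5)·(−8)·2 = −320 ≡ 5, so v_4 = 5^{−1} = 8 (mod 13).
  i = 5 (α = 1): (1−7)(1−8)(1−11)(1−3) = (−6)·(−7)·(−10)·(−2) = 840 ≡ 8, so v_5 = 8^{−1} = 5 (mod 13).
  v = [8, 12, 6, 8, 5].
Step 2: syndromes of r = [9, 5, 11, 7, 6] (all sums mod 13).
  S_0 = Σ v_i r_i = 8·9 + 12·5 + 6·11 + 8·7 + 5·6 = 284 ≡ 11.
  S_1 = Σ v_i α_i r_i = 8·7·9 + 12·8·5 + 6·11·11 + 8·3·7 + 5·1·6 = 1908 ≡ 10.
  α_i^2 mod 13 = [10, 12, 4, 9, 1].
  S_2 = Σ v_i α_i^2 r_i = 8·10·9 + 12·12·5 + 6·4·11 + 8·9·7 + 5·1·6 = 2238 ≡ 2.
  S = (11, 10, 2) ≠ 0, so r is not a codeword (an error is present).
Step 3: locate the error. For a single error e at position i, S_ℓ = v_i·e·α_i^ℓ, so α_err = S_1/S_0.
  S_0^{−1} = 11^{−1} = 6 (mod 13), so α_err = 10·6 = 60 ≡ 8 = α_2. Error position i = 2.
  Consistency check: S_2/S_1 = 2·4 = 8 ≡ 8 = α_err ✓ (single-error assumption holds).
Step 4: error magnitude e = S_0/v_2 = S_0·∏_{j≠2}(α_2 − α_j) = 11·12 = 132 ≡ 2 (mod 13).
Step 5: correct position 2: c_2 = r_2 − e = 5 − 2 ≡ 3 (mod 13). Hence c = [9, 3, 11, 7, 6].
  Check: interpolating c through the α_i gives m(x) = 12 + 7·x (degree < 2) with m(α_i) = c_i for every i, so c is indeed a codeword.


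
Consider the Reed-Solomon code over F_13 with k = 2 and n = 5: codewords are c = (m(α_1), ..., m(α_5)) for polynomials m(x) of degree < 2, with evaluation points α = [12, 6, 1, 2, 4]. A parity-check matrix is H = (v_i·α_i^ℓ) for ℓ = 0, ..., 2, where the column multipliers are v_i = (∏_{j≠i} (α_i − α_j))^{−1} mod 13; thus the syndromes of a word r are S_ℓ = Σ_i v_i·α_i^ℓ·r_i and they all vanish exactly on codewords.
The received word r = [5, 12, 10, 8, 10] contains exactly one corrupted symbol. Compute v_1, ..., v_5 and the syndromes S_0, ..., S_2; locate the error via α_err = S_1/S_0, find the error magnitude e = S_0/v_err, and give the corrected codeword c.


S = (9, 9, 9), error at position 3, error magnitude e = 3, c = [5, 12, 7, 8, 10].

Step 1: column multipliers v_i = (∏_{j≠i}(α_i − α_j))^{−1} mod 13.
  i = 1 (α = 12): (12−6)(12−1)(12−2)(12−4) = 6·11·10·8 = 5280 ≡ 2, so v_1 = 2^{−1} = 7 (mod 13).
  i = 2 (α = 6): (6−12)(6−1)(6−2)(6−4) = (−6)·5·4·2 = −240 ≡ 7, so v_2 = 7^{−1} = 2 (mod 13).
  i = 3 (α = 1): (1−12)(1−6)(1−2)(1−4) = (−11)·(−5)·(−1)·(−3) = 165 ≡ 9, so v_3 = 9^{−1} = 3 (mod 13).
  i = 4 (α = 2): (2−12)(2−6)(2−1)(2−4) = (−10)·(−4)·1·(−2) = −80 ≡ 11, so v_4 = 11^{−1} = 6 (mod 13).
  i = 5 (α = 4): (4−12)(4−6)(4−1)(4−2) = (−8)·(−2)·3·2 = 96 ≡ 5, so v_5 = 5^{−1} = 8 (mod 13).
  v = [7, 2, 3, 6, 8].
Step 2: syndromes of r = [5, 12, 10, 8, 10] (all sums mod 13).
  S_0 = Σ v_i r_i = 7·5 + 2·12 + 3·10 + 6·8 + 8·10 = 217 ≡ 9.
  S_1 = Σ v_i α_i r_i = 7·12·5 + 2·6·12 + 3·1·10 + 6·2·8 + 8·4·10 = 1010 ≡ 9.
  α_i^2 mod 13 = [1, 10, 1, 4, 3].
  S_2 = Σ v_i α_i^2 r_i = 7·1·5 + 2·10·12 + 3·1·10 + 6·4·8 + 8·3·10 = 737 ≡ 9.
  S = (9, 9, 9) ≠ 0, so r is not a codeword (an error is present).
Step 3: locate the error. For a single error e at position i, S_ℓ = v_i·e·α_i^ℓ, so α_err = S_1/S_0.
  S_0^{−1} = 9^{−1} = 3 (mod 13), so α_err = 9·3 = 27 ≡ 1 = α_3. Error position i = 3.
  Consistency check: S_2/S_1 = 9·3 = 27 ≡ 1 = α_err ✓ (single-error assumption holds).
Step 4: error magnitude e = S_0/v_3 = S_0·∏_{j≠3}(α_3 − α_j) = 9·9 = 81 ≡ 3 (mod 13).
Step 5: correct position 3: c_3 = r_3 − e = 10 − 3 ≡ 7 (mod 13). Hence c = [5, 12, 7, 8, 10].
  Check: interpolating c through the α_i gives m(x) = 6 + 1·x (degree < 2) with m(α_i) = c_i for every i, so c is indeed a codeword.


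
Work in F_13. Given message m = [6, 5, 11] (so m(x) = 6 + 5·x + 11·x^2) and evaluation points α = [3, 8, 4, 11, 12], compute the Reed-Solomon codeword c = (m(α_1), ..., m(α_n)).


c = [3, 9, 7, 1, 12]

Message polynomial: m(x) = 6 + 5·x + 11·x^2 (mod 13).
For each evaluation point α_i, compute m(α_i) mod 13:
  α_1 = 3: Horner steps 11 → 12 → 3, so m(3) = 3.
  α_2 = 8: Horner steps 11 → 2 → 9, so m(8) = 9.
  α_3 = 4: Horner steps 11 → 10 → 7, so m(4) = 7.
  α_4 = 11: Horner steps 11 → 9 → 1, so m(11) = 1.
  α_5 = 12: Horner steps 11 → 7 → 12, so m(12) = 12.
Codeword c = [3, 9, 7, 1, 12] ∈ F_13^5.


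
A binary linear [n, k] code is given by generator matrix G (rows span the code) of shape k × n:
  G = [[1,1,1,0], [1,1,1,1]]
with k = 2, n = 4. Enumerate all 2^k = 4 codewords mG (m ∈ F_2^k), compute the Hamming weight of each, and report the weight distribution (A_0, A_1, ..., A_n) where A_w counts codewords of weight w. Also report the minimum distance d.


Weight distribution: A_0 = 1, A_1 = 1, A_3 = 1, A_4 = 1. Minimum distance d = 1.

Enumerate all 2^2 = 4 messages m ∈ F_2^2.
For each, compute codeword c = mG in F_2^4, then tally its weight.
  m = 00 → c = 0000, weight = 0.
  m = 10 → c = 1110, weight = 3.
  m = 01 → c = 1111, weight = 4.
  m = 11 → c = 0001, weight = 1.
Tally weights:
  weight 0: 1 codewords.
  weight 1: 1 codewords.
  weight 3: 1 codewords.
  weight 4: 1 codewords.
Minimum distance d = smallest w > 0 with A_w > 0 = 1.
Sanity: Σ A_w = 4 = 2^2 = 4 ✓.


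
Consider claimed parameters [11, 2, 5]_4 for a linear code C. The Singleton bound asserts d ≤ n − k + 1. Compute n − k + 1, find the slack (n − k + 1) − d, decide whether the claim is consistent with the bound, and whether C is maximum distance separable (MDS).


Singleton RHS = n − k + 1 = 10, slack = 5, bound satisfied, not MDS.

Singleton bound: d ≤ n − k + 1.
Here n = 11, k = 2, so n − k + 1 = 10.
Given d = 5, check d ≤ 10: YES.
Slack = (n − k + 1) − d = 5.
The code is NOT MDS (slack = 5 > 0).
Description: the claimed parameters are [11, 2, 5]_4; such a code would be non-MDS.


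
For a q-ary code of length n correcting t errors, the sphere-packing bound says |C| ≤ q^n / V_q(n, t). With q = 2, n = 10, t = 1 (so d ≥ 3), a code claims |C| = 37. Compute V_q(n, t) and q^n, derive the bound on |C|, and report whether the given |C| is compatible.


V_q(n, t) = 11, q^n = 1024, Hamming bound = 93, |C| = 37 ≤ bound (satisfied).

Step 1: Compute V_q(n, t) = Σ_{j=0}^1 C(n, j) (q−1)^j.
  j = 0: C(10,0)·(1)^0 = 1·1 = 1.
  j = 1: C(10,1)·(1)^1 = 10·1 = 10.
  V_q(n, t) = 1 + 10 = 11.
Step 2: q^n = 2^10 = 1024.
Step 3: Hamming bound ⌊q^n / V_q(n,t)⌋ = ⌊1024/11⌋ = 93.
Step 4: Compare |C| = 37 to 93: satisfied.
The claimed |C| lies below the Hamming bound.


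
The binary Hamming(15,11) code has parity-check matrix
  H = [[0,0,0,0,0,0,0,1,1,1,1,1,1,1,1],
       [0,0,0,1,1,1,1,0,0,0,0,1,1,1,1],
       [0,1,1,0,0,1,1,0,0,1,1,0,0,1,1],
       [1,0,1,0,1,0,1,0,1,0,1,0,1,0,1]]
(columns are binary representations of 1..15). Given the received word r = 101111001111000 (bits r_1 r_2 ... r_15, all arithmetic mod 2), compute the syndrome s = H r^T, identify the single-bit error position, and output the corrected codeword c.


s = (0, 0, 0, 1)^T, error position = 1, corrected codeword c = 001111001111000

Compute s = H r^T mod 2 one row at a time:
  s_1 = 0 + 1 + 1 + 1 + 1 + 0 + 0 + 0 = 4 ≡ 0 (mod 2).
  s_2 = 1 + 1 + 1 + 0 + 1 + 0 + 0 + 0 = 4 ≡ 0 (mod 2).
  s_3 = 0 + 1 + 1 + 0 + 1 + 1 + 0 + 0 = 4 ≡ 0 (mod 2).
  s_4 = 1 + 1 + 1 + 0 + 1 + 1 + 0 + 0 = 5 ≡ 1 (mod 2).
s = (0, 0, 0, 1)^T — this equals column 1 of H (binary 0001), so error is at position 1.
Correct: flip bit 1 of r = 101111001111000 to get c = 001111001111000.


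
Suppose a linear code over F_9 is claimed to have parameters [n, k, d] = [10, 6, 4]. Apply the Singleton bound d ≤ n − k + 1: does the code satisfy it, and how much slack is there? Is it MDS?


Singleton RHS = n − k + 1 = 5, slack = 1, bound satisfied, not MDS.

Singleton bound: d ≤ n − k + 1.
Here n = 10, k = 6, so n − k + 1 = 5.
Given d = 4, check d ≤ 5: YES.
Slack = (n − k + 1) − d = 1.
The code is NOT MDS (slack = 1 > 0).
Description: the claimed parameters are [10, 6, 4]_9; such a code would be non-MDS.


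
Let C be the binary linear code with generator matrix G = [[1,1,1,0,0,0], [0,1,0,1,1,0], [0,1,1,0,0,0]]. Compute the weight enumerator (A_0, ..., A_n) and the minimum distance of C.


Weight distribution: A_0 = 1, A_1 = 1, A_2 = 1, A_3 = 3, A_4 = 2. Minimum distance d = 1.

Enumerate all 2^3 = 8 messages m ∈ F_2^3.
For each, compute codeword c = mG in F_2^6, then tally its weight.
  m = 000 → c = 000000, weight = 0.
  m = 100 → c = 111000, weight = 3.
  m = 010 → c = 010110, weight = 3.
  m = 110 → c = 101110, weight = 4.
  m = 001 → c = 011000, weight = 2.
  m = 101 → c = 100000, weight = 1.
  m = 011 → c = 001110, weight = 3.
  m = 111 → c = 110110, weight = 4.
Tally weights:
  weight 0: 1 codewords.
  weight 1: 1 codewords.
  weight 2: 1 codewords.
  weight 3: 3 codewords.
  weight 4: 2 codewords.
Minimum distance d = smallest w > 0 with A_w > 0 = 1.
Sanity: Σ A_w = 8 = 2^3 = 8 ✓.


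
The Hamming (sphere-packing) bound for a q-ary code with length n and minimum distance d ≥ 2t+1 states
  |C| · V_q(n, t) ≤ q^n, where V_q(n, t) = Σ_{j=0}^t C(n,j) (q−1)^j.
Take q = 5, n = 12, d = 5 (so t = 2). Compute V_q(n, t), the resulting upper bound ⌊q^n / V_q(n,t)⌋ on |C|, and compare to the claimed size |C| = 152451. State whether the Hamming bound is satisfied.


V_q(n, t) = 1105, q^n = 244140625, Hamming bound = 220941, |C| = 152451 ≤ bound (satisfied).

Step 1: Compute V_q(n, t) = Σ_{j=0}^2 C(n, j) (q−1)^j.
  j = 0: C(12,0)·(4)^0 = 1·1 = 1.
  j = 1: C(12,1)·(4)^1 = 12·4 = 48.
  j = 2: C(12,2)·(4)^2 = 66·16 = 1056.
  V_q(n, t) = 1 + 48 + 1056 = 1105.
Step 2: q^n = 5^12 = 244140625.
Step 3: Hamming bound ⌊q^n / V_q(n,t)⌋ = ⌊244140625/1105⌋ = 220941.
Step 4: Compare |C| = 152451 to 220941: satisfied.
The claimed |C| lies below the Hamming bound.


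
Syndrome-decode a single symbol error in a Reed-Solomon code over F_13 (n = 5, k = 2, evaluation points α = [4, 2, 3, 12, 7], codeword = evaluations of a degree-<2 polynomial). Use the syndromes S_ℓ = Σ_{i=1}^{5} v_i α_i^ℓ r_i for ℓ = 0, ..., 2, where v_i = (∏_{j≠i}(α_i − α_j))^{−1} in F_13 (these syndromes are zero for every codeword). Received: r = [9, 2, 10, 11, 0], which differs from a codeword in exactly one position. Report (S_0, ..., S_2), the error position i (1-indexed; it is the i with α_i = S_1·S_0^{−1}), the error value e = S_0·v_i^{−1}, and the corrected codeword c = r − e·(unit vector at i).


S = (8, 11, 7), error at position 3, error magnitude e = 11, c = [9, 2, 12, 11, 0].

Step 1: column multipliers v_i = (∏_{j≠i}(α_i − α_j))^{−1} mod 13.
  i = 1 (α = 4): (4−2)(4−3)(4−12)(4−7) = 2·1·(−8)·(−3) = 48 ≡ 9, so v_1 = 9^{−1} = 3 (mod 13).
  i = 2 (α = 2): (2−4)(2−3)(2−12)(2−7) = (−2)·(−1)·(−10)·(−5) = 100 ≡ 9, so v_2 = 9^{−1} = 3 (mod 13).
  i = 3 (α = 3): (3−4)(3−2)(3−12)(3−7) = (−1)·1·(−9)·(−4) = −36 ≡ 3, so v_3 = 3^{−1} = 9 (mod 13).
  i = 4 (α = 12): (12−4)(12−2)(12−3)(12−7) = 8·10·9·5 = 3600 ≡ 12, so v_4 = 12^{−1} = 12 (mod 13).
  i = 5 (α = 7): (7−4)(7−2)(7−3)(7−12) = 3·5·4·(−5) = −300 ≡ 12, so v_5 = 12^{−1} = 12 (mod 13).
  v = [3, 3, 9, 12, 12].
Step 2: syndromes of r = [9, 2, 10, 11, 0] (all sums mod 13).
  S_0 = Σ v_i r_i = 3·9 + 3·2 + 9·10 + 12·11 + 12·0 = 255 ≡ 8.
  S_1 = Σ v_i α_i r_i = 3·4·9 + 3·2·2 + 9·3·10 + 12·12·11 + 12·7·0 = 1974 ≡ 11.
  α_i^2 mod 13 = [3, 4, 9, 1, 10].
  S_2 = Σ v_i α_i^2 r_i = 3·3·9 + 3·4·2 + 9·9·10 + 12·1·11 + 12·10·0 = 1047 ≡ 7.
  S = (8, 11, 7) ≠ 0, so r is not a codeword (an error is present).
Step 3: locate the error. For a single error e at position i, S_ℓ = v_i·e·α_i^ℓ, so α_err = S_1/S_0.
  S_0^{−1} = 8^{−1} = 5 (mod 13), so α_err = 11·5 = 55 ≡ 3 = α_3. Error position i = 3.
  Consistency check: S_2/S_1 = 7·6 = 42 ≡ 3 = α_err ✓ (single-error assumption holds).
Step 4: error magnitude e = S_0/v_3 = S_0·∏_{j≠3}(α_3 − α_j) = 8·3 = 24 ≡ 11 (mod 13).
Step 5: correct position 3: c_3 = r_3 − e = 10 − 11 ≡ 12 (mod 13). Hence c = [9, 2, 12, 11, 0].
  Check: interpolating c through the α_i gives m(x) = 8 + 10·x (degree < 2) with m(α_i) = c_i for every i, so c is indeed a codeword.


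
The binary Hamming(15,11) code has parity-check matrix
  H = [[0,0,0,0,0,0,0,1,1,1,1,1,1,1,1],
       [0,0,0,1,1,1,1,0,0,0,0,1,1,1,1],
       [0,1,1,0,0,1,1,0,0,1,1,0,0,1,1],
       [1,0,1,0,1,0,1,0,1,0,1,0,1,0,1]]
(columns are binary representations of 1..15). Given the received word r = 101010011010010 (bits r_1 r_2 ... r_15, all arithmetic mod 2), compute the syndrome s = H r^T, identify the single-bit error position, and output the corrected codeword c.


s = (0, 0, 1, 1)^T, error position = 3, corrected codeword c = 100010011010010

Compute s = H r^T mod 2 one row at a time:
  s_1 = 1 + 1 + 0 + 1 + 0 + 0 + 1 + 0 = 4 ≡ 0 (mod 2).
  s_2 = 0 + 1 + 0 + 0 + 0 + 0 + 1 + 0 = 2 ≡ 0 (mod 2).
  s_3 = 0 + 1 + 0 + 0 + 0 + 1 + 1 + 0 = 3 ≡ 1 (mod 2).
  s_4 = 1 + 1 + 1 + 0 + 1 + 1 + 0 + 0 = 5 ≡ 1 (mod 2).
s = (0, 0, 1, 1)^T — this equals column 3 of H (binary 0011), so error is at position 3.
Correct: flip bit 3 of r = 101010011010010 to get c = 100010011010010.


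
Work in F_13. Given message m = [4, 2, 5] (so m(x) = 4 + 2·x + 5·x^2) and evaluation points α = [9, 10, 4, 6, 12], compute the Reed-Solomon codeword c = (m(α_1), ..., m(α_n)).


c = [11, 4, 1, 1, 7]

Message polynomial: m(x) = 4 + 2·x + 5·x^2 (mod 13).
For each evaluation point α_i, compute m(α_i) mod 13:
  α_1 = 9: Horner steps 5 → 8 → 11, so m(9) = 11.
  α_2 = 10: Horner steps 5 → 0 → 4, so m(10) = 4.
  α_3 = 4: Horner steps 5 → 9 → 1, so m(4) = 1.
  α_4 = 6: Horner steps 5 → 6 → 1, so m(6) = 1.
  α_5 = 12: Horner steps 5 → 10 → 7, so m(12) = 7.
Codeword c = [11, 4, 1, 1, 7] ∈ F_13^5.


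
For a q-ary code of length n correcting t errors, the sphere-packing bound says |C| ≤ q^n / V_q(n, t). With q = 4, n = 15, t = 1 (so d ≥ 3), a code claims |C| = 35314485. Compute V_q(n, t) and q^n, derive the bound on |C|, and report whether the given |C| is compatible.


V_q(n, t) = 46, q^n = 1073741824, Hamming bound = 23342213, |C| = 35314485 > bound (violated).

Step 1: Compute V_q(n, t) = Σ_{j=0}^1 C(n, j) (q−1)^j.
  j = 0: C(15,0)·(3)^0 = 1·1 = 1.
  j = 1: C(15,1)·(3)^1 = 15·3 = 45.
  V_q(n, t) = 1 + 45 = 46.
Step 2: q^n = 4^15 = 1073741824.
Step 3: Hamming bound ⌊q^n / V_q(n,t)⌋ = ⌊1073741824/46⌋ = 23342213.
Step 4: Compare |C| = 35314485 to 23342213: violated.
The claimed |C| lies above the Hamming bound, so no 4-ary code of length 15 with d ≥ 3 can have 35314485 codewords.


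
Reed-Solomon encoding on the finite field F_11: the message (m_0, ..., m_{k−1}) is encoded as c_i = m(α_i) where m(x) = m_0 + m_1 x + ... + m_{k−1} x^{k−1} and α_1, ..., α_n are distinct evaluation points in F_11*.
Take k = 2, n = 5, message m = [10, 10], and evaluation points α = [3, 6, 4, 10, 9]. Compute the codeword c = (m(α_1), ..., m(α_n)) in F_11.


c = [7, 4, 6, 0, 1]

Message polynomial: m(x) = 10 + 10·x (mod 11).
For each evaluation point α_i, compute m(α_i) mod 11:
  α_1 = 3: Horner steps 10 → 7, so m(3) = 7.
  α_2 = 6: Horner steps 10 → 4, so m(6) = 4.
  α_3 = 4: Horner steps 10 → 6, so m(4) = 6.
  α_4 = 10: Horner steps 10 → 0, so m(10) = 0.
  α_5 = 9: Horner steps 10 → 1, so m(9) = 1.
Codeword c = [7, 4, 6, 0, 1] ∈ F_11^5.


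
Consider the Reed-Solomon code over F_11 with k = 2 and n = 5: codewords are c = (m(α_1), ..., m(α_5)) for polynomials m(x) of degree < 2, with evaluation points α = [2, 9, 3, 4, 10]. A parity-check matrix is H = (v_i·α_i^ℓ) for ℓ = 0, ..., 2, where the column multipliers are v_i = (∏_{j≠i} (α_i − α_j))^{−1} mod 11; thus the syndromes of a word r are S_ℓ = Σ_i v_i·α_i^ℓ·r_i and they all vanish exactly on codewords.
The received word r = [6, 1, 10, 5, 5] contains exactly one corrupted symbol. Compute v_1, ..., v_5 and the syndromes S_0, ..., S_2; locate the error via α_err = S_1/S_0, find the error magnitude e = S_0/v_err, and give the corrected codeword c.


S = (7, 6, 2), error at position 4, error magnitude e = 2, c = [6, 1, 10, 3, 5].

Step 1: column multipliers v_i = (∏_{j≠i}(α_i − α_j))^{−1} mod 11.
  i = 1 (α = 2): (2−9)(2−3)(2−4)(2−10) = (−7)·(−1)·(−2)·(−8) = 112 ≡ 2, so v_1 = 2^{−1} = 6 (mod 11).
  i = 2 (α = 9): (9−2)(9−3)(9−4)(9−10) = 7·6·5·(−1) = −210 ≡ 10, so v_2 = 10^{−1} = 10 (mod 11).
  i = 3 (α = 3): (3−2)(3−9)(3−4)(3−10) = 1·(−6)·(−1)·(−7) = −42 ≡ 2, so v_3 = 2^{−1} = 6 (mod 11).
  i = 4 (α = 4): (4−2)(4−9)(4−3)(4−10) = 2·(−5)·1·(−6) = 60 ≡ 5, so v_4 = 5^{−1} = 9 (mod 11).
  i = 5 (α = 10): (10−2)(10−9)(10−3)(10−4) = 8·1·7·6 = 336 ≡ 6, so v_5 = 6^{−1} = 2 (mod 11).
  v = [6, 10, 6, 9, 2].
Step 2: syndromes of r = [6, 1, 10, 5, 5] (all sums mod 11).
  S_0 = Σ v_i r_i = 6·6 + 10·1 + 6·10 + 9·5 + 2·5 = 161 ≡ 7.
  S_1 = Σ v_i α_i r_i = 6·2·6 + 10·9·1 + 6·3·10 + 9·4·5 + 2·10·5 = 622 ≡ 6.
  α_i^2 mod 11 = [4, 4, 9, 5, 1].
  S_2 = Σ v_i α_i^2 r_i = 6·4·6 + 10·4·1 + 6·9·10 + 9·5·5 + 2·1·5 = 959 ≡ 2.
  S = (7, 6, 2) ≠ 0, so r is not a codeword (an error is present).
Step 3: locate the error. For a single error e at position i, S_ℓ = v_i·e·α_i^ℓ, so α_err = S_1/S_0.
  S_0^{−1} = 7^{−1} = 8 (mod 11), so α_err = 6·8 = 48 ≡ 4 = α_4. Error position i = 4.
  Consistency check: S_2/S_1 = 2·2 = 4 ≡ 4 = α_err ✓ (single-error assumption holds).
Step 4: error magnitude e = S_0/v_4 = S_0·∏_{j≠4}(α_4 − α_j) = 7·5 = 35 ≡ 2 (mod 11).
Step 5: correct position 4: c_4 = r_4 − e = 5 − 2 ≡ 3 (mod 11). Hence c = [6, 1, 10, 3, 5].
  Check: interpolating c through the α_i gives m(x) = 9 + 4·x (degree < 2) with m(α_i) = c_i for every i, so c is indeed a codeword.


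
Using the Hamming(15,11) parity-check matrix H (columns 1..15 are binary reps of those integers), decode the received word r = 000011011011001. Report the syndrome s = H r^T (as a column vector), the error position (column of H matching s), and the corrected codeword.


s = (1, 0, 1, 0)^T, error position = 10, corrected codeword c = 000011011111001

Compute s = H r^T mod 2 one row at a time:
  s_1 = 1 + 1 + 0 + 1 + 1 + 0 + 0 + 1 = 5 ≡ 1 (mod 2).
  s_2 = 0 + 1 + 1 + 0 + 1 + 0 + 0 + 1 = 4 ≡ 0 (mod 2).
  s_3 = 0 + 0 + 1 + 0 + 0 + 1 + 0 + 1 = 3 ≡ 1 (mod 2).
  s_4 = 0 + 0 + 1 + 0 + 1 + 1 + 0 + 1 = 4 ≡ 0 (mod 2).
s = (1, 0, 1, 0)^T — this equals column 10 of H (binary 1010), so error is at position 10.
Correct: flip bit 10 of r = 000011011011001 to get c = 000011011111001.


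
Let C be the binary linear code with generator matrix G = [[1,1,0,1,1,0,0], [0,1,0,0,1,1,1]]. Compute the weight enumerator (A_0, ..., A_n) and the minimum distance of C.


Weight distribution: A_0 = 1, A_4 = 3. Minimum distance d = 4.

Enumerate all 2^2 = 4 messages m ∈ F_2^2.
For each, compute codeword c = mG in F_2^7, then tally its weight.
  m = 00 → c = 0000000, weight = 0.
  m = 10 → c = 1101100, weight = 4.
  m = 01 → c = 0100111, weight = 4.
  m = 11 → c = 1001011, weight = 4.
Tally weights:
  weight 0: 1 codewords.
  weight 4: 3 codewords.
Minimum distance d = smallest w > 0 with A_w > 0 = 4.
Sanity: Σ A_w = 4 = 2^2 = 4 ✓.


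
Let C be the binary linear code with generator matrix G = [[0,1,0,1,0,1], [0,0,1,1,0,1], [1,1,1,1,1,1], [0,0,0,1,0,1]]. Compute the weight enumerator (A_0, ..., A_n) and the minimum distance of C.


Weight distribution: A_0 = 1, A_1 = 2, A_2 = 3, A_3 = 4, A_4 = 3, A_5 = 2, A_6 = 1. Minimum distance d = 1.

Enumerate all 2^4 = 16 messages m ∈ F_2^4.
For each, compute codeword c = mG in F_2^6, then tally its weight.
  m = 0000 → c = 000000, weight = 0.
  m = 1000 → c = 010101, weight = 3.
  m = 0100 → c = 001101, weight = 3.
  m = 1100 → c = 011000, weight = 2.
  m = 0010 → c = 111111, weight = 6.
  m = 1010 → c = 101010, weight = 3.
  m = 0110 → c = 110010, weight = 3.
  m = 1110 → c = 100111, weight = 4.
  m = 0001 → c = 000101, weight = 2.
  m = 1001 → c = 010000, weight = 1.
  m = 0101 → c = 001000, weight = 1.
  m = 1101 → c = 011101, weight = 4.
  m = 0011 → c = 111010, weight = 4.
  m = 1011 → c = 101111, weight = 5.
  m = 0111 → c = 110111, weight = 5.
  m = 1111 → c = 100010, weight = 2.
Tally weights:
  weight 0: 1 codewords.
  weight 1: 2 codewords.
  weight 2: 3 codewords.
  weight 3: 4 codewords.
  weight 4: 3 codewords.
  weight 5: 2 codewords.
  weight 6: 1 codewords.
Minimum distance d = smallest w > 0 with A_w > 0 = 1.
Sanity: Σ A_w = 16 = 2^4 = 16 ✓.


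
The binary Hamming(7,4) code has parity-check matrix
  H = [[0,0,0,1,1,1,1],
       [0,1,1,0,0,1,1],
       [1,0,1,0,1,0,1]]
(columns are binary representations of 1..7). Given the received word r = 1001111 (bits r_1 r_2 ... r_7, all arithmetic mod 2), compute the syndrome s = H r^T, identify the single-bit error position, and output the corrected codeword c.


s = (0, 0, 1)^T, error position = 1, corrected codeword c = 0001111

Compute s = H r^T mod 2 one row at a time:
  s_1 = 1 + 1 + 1 + 1 = 4 ≡ 0 (mod 2).
  s_2 = 0 + 0 + 1 + 1 = 2 ≡ 0 (mod 2).
  s_3 = 1 + 0 + 1 + 1 = 3 ≡ 1 (mod 2).
s = (0, 0, 1)^T — this equals column 1 of H (binary 001), so error is at position 1.
Correct: flip bit 1 of r = 1001111 to get c = 0001111.


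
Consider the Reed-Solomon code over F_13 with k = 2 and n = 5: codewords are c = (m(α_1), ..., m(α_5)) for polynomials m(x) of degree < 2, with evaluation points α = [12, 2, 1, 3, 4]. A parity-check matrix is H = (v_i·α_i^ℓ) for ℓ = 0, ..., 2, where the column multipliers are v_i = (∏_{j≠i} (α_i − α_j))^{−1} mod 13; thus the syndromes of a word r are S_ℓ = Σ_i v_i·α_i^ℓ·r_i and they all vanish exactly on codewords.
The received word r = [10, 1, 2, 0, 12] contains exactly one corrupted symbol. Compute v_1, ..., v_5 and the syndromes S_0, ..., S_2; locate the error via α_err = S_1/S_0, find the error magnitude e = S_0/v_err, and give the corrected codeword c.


S = (2, 11, 2), error at position 1, error magnitude e = 6, c = [4, 1, 2, 0, 12].

Step 1: column multipliers v_i = (∏_{j≠i}(α_i − α_j))^{−1} mod 13.
  i = 1 (α = 12): (12−2)(12−1)(12−3)(12−4) = 10·11·9·8 = 7920 ≡ 3, so v_1 = 3^{−1} = 9 (mod 13).
  i = 2 (α = 2): (2−12)(2−1)(2−3)(2−4) = (−10)·1·(−1)·(−2) = −20 ≡ 6, so v_2 = 6^{−1} = 11 (mod 13).
  i = 3 (α = 1): (1−12)(1−2)(1−3)(1−4) = (−11)·(−1)·(−2)·(−3) = 66 ≡ 1, so v_3 = 1^{−1} = 1 (mod 13).
  i = 4 (α = 3): (3−12)(3−2)(3−1)(3−4) = (−9)·1·2·(−1) = 18 ≡ 5, so v_4 = 5^{−1} = 8 (mod 13).
  i = 5 (α = 4): (4−12)(4−2)(4−1)(4−3) = (−8)·2·3·1 = −48 ≡ 4, so v_5 = 4^{−1} = 10 (mod 13).
  v = [9, 11, 1, 8, 10].
Step 2: syndromes of r = [10, 1, 2, 0, 12] (all sums mod 13).
  S_0 = Σ v_i r_i = 9·10 + 11·1 + 1·2 + 8·0 + 10·12 = 223 ≡ 2.
  S_1 = Σ v_i α_i r_i = 9·12·10 + 11·2·1 + 1·1·2 + 8·3·0 + 10·4·12 = 1584 ≡ 11.
  α_i^2 mod 13 = [1, 4, 1, 9, 3].
  S_2 = Σ v_i α_i^2 r_i = 9·1·10 + 11·4·1 + 1·1·2 + 8·9·0 + 10·3·12 = 496 ≡ 2.
  S = (2, 11, 2) ≠ 0, so r is not a codeword (an error is present).
Step 3: locate the error. For a single error e at position i, S_ℓ = v_i·e·α_i^ℓ, so α_err = S_1/S_0.
  S_0^{−1} = 2^{−1} = 7 (mod 13), so α_err = 11·7 = 77 ≡ 12 = α_1. Error position i = 1.
  Consistency check: S_2/S_1 = 2·6 = 12 ≡ 12 = α_err ✓ (single-error assumption holds).
Step 4: error magnitude e = S_0/v_1 = S_0·∏_{j≠1}(α_1 − α_j) = 2·3 = 6 ≡ 6 (mod 13).
Step 5: correct position 1: c_1 = r_1 − e = 10 − 6 ≡ 4 (mod 13). Hence c = [4, 1, 2, 0, 12].
  Check: interpolating c through the α_i gives m(x) = 3 + 12·x (degree < 2) with m(α_i) = c_i for every i, so c is indeed a codeword.


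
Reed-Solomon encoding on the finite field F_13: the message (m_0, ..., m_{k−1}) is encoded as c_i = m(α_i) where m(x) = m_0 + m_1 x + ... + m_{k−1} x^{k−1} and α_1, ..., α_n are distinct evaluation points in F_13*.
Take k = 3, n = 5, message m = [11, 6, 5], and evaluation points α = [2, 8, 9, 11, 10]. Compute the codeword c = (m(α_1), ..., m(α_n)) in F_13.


c = [4, 2, 2, 6, 12]

Message polynomial: m(x) = 11 + 6·x + 5·x^2 (mod 13).
For each evaluation point α_i, compute m(α_i) mod 13:
  α_1 = 2: Horner steps 5 → 3 → 4, so m(2) = 4.
  α_2 = 8: Horner steps 5 → 7 → 2, so m(8) = 2.
  α_3 = 9: Horner steps 5 → 12 → 2, so m(9) = 2.
  α_4 = 11: Horner steps 5 → 9 → 6, so m(11) = 6.
  α_5 = 10: Horner steps 5 → 4 → 12, so m(10) = 12.
Codeword c = [4, 2, 2, 6, 12] ∈ F_13^5.


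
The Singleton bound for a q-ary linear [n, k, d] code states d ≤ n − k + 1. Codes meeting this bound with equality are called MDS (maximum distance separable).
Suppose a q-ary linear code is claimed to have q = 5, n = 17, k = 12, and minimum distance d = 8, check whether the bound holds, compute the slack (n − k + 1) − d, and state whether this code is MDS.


Singleton RHS = n − k + 1 = 6, slack = -2, bound violated (no such code; not MDS).

Singleton bound: d ≤ n − k + 1.
Here n = 17, k = 12, so n − k + 1 = 6.
Given d = 8, check d ≤ 6: NO.
Slack = (n − k + 1) − d = -2.
The slack is negative: d = 8 exceeds n − k + 1 = 6 by 2, so the Singleton bound is violated and no linear [17, 12, 8]_5 code can exist. In particular it is not MDS (MDS requires d = n − k + 1 exactly).
Description: the claimed parameters are [17, 12, 8]_5; such a code would be impossible (violates the Singleton bound).


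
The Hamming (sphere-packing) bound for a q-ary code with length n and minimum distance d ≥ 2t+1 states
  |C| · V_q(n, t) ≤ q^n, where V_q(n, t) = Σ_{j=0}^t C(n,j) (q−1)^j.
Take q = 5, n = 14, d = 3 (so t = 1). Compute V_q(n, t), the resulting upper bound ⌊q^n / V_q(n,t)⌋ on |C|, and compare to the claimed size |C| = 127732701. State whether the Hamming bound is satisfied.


V_q(n, t) = 57, q^n = 6103515625, Hamming bound = 107079221, |C| = 127732701 > bound (violated).

Step 1: Compute V_q(n, t) = Σ_{j=0}^1 C(n, j) (q−1)^j.
  j = 0: C(14,0)·(4)^0 = 1·1 = 1.
  j = 1: C(14,1)·(4)^1 = 14·4 = 56.
  V_q(n, t) = 1 + 56 = 57.
Step 2: q^n = 5^14 = 6103515625.
Step 3: Hamming bound ⌊q^n / V_q(n,t)⌋ = ⌊6103515625/57⌋ = 107079221.
Step 4: Compare |C| = 127732701 to 107079221: violated.
The claimed |C| lies above the Hamming bound, so no 5-ary code of length 14 with d ≥ 3 can have 127732701 codewords.


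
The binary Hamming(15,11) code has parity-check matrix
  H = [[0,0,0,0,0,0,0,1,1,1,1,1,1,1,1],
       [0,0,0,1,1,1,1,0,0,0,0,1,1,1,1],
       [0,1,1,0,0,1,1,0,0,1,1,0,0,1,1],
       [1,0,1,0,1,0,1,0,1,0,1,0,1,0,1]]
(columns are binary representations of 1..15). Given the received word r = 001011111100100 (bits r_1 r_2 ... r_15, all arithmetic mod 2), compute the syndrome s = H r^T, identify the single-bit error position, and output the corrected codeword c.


s = (0, 0, 0, 1)^T, error position = 1, corrected codeword c = 101011111100100

Compute s = H r^T mod 2 one row at a time:
  s_1 = 1 + 1 + 1 + 0 + 0 + 1 + 0 + 0 = 4 ≡ 0 (mod 2).
  s_2 = 0 + 1 + 1 + 1 + 0 + 1 + 0 + 0 = 4 ≡ 0 (mod 2).
  s_3 = 0 + 1 + 1 + 1 + 1 + 0 + 0 + 0 = 4 ≡ 0 (mod 2).
  s_4 = 0 + 1 + 1 + 1 + 1 + 0 + 1 + 0 = 5 ≡ 1 (mod 2).
s = (0, 0, 0, 1)^T — this equals column 1 of H (binary 0001), so error is at position 1.
Correct: flip bit 1 of r = 001011111100100 to get c = 101011111100100.


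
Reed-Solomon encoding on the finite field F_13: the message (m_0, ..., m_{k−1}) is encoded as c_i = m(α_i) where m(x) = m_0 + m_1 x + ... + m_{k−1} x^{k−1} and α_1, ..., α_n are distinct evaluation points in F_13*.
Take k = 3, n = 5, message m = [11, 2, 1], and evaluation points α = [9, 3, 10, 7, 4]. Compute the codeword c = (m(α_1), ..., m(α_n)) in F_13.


c = [6, 0, 1, 9, 9]

Message polynomial: m(x) = 11 + 2·x + 1·x^2 (mod 13).
For each evaluation point α_i, compute m(α_i) mod 13:
  α_1 = 9: Horner steps 1 → 11 → 6, so m(9) = 6.
  α_2 = 3: Horner steps 1 → 5 → 0, so m(3) = 0.
  α_3 = 10: Horner steps 1 → 12 → 1, so m(10) = 1.
  α_4 = 7: Horner steps 1 → 9 → 9, so m(7) = 9.
  α_5 = 4: Horner steps 1 → 6 → 9, so m(4) = 9.
Codeword c = [6, 0, 1, 9, 9] ∈ F_13^5.


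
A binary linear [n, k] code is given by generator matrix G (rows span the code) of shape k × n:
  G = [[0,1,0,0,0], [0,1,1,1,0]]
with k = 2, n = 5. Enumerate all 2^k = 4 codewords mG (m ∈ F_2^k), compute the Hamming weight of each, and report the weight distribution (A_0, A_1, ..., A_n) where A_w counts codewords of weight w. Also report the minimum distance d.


Weight distribution: A_0 = 1, A_1 = 1, A_2 = 1, A_3 = 1. Minimum distance d = 1.

Enumerate all 2^2 = 4 messages m ∈ F_2^2.
For each, compute codeword c = mG in F_2^5, then tally its weight.
  m = 00 → c = 00000, weight = 0.
  m = 10 → c = 01000, weight = 1.
  m = 01 → c = 01110, weight = 3.
  m = 11 → c = 00110, weight = 2.
Tally weights:
  weight 0: 1 codewords.
  weight 1: 1 codewords.
  weight 2: 1 codewords.
  weight 3: 1 codewords.
Minimum distance d = smallest w > 0 with A_w > 0 = 1.
Sanity: Σ A_w = 4 = 2^2 = 4 ✓.


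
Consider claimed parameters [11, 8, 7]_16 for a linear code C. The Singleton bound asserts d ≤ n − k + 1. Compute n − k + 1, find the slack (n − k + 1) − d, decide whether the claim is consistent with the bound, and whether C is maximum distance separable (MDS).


Singleton RHS = n − k + 1 = 4, slack = -3, bound violated (no such code; not MDS).

Singleton bound: d ≤ n − k + 1.
Here n = 11, k = 8, so n − k + 1 = 4.
Given d = 7, check d ≤ 4: NO.
Slack = (n − k + 1) − d = -3.
The slack is negative: d = 7 exceeds n − k + 1 = 4 by 3, so the Singleton bound is violated and no linear [11, 8, 7]_16 code can exist. In particular it is not MDS (MDS requires d = n − k + 1 exactly).
Description: the claimed parameters are [11, 8, 7]_16; such a code would be impossible (violates the Singleton bound).


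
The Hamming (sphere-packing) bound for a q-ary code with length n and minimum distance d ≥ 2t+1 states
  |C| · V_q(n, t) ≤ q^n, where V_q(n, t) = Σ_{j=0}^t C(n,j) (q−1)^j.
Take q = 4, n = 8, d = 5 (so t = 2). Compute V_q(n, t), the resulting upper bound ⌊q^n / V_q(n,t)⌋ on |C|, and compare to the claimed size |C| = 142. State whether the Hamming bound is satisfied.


V_q(n, t) = 277, q^n = 65536, Hamming bound = 236, |C| = 142 ≤ bound (satisfied).

Step 1: Compute V_q(n, t) = Σ_{j=0}^2 C(n, j) (q−1)^j.
  j = 0: C(8,0)·(3)^0 = 1·1 = 1.
  j = 1: C(8,1)·(3)^1 = 8·3 = 24.
  j = 2: C(8,2)·(3)^2 = 28·9 = 252.
  V_q(n, t) = 1 + 24 + 252 = 277.
Step 2: q^n = 4^8 = 65536.
Step 3: Hamming bound ⌊q^n / V_q(n,t)⌋ = ⌊65536/277⌋ = 236.
Step 4: Compare |C| = 142 to 236: satisfied.
The claimed |C| lies below the Hamming bound.


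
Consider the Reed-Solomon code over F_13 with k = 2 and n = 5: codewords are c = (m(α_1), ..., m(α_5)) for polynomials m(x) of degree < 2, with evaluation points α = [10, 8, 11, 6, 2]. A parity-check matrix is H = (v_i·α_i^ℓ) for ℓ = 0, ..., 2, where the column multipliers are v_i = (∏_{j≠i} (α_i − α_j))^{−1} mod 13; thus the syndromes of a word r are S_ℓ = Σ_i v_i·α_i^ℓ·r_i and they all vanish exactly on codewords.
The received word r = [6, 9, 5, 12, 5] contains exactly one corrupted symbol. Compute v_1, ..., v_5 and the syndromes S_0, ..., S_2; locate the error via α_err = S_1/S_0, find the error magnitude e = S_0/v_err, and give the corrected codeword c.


S = (4, 5, 3), error at position 3, error magnitude e = 7, c = [6, 9, 11, 12, 5].

Step 1: column multipliers v_i = (∏_{j≠i}(α_i − α_j))^{−1} mod 13.
  i = 1 (α = 10): (10−8)(10−11)(10−6)(10−2) = 2·(−1)·4·8 = −64 ≡ 1, so v_1 = 1^{−1} = 1 (mod 13).
  i = 2 (α = 8): (8−10)(8−11)(8−6)(8−2) = (−2)·(−3)·2·6 = 72 ≡ 7, so v_2 = 7^{−1} = 2 (mod 13).
  i = 3 (α = 11): (11−10)(11−8)(11−6)(11−2) = 1·3·5·9 = 135 ≡ 5, so v_3 = 5^{−1} = 8 (mod 13).
  i = 4 (α = 6): (6−10)(6−8)(6−11)(6−2) = (−4)·(−2)·(−5)·4 = −160 ≡ 9, so v_4 = 9^{−1} = 3 (mod 13).
  i = 5 (α = 2): (2−10)(2−8)(2−11)(2−6) = (−8)·(−6)·(−9)·(−4) = 1728 ≡ 12, so v_5 = 12^{−1} = 12 (mod 13).
  v = [1, 2, 8, 3, 12].
Step 2: syndromes of r = [6, 9, 5, 12, 5] (all sums mod 13).
  S_0 = Σ v_i r_i = 1·6 + 2·9 + 8·5 + 3·12 + 12·5 = 160 ≡ 4.
  S_1 = Σ v_i α_i r_i = 1·10·6 + 2·8·9 + 8·11·5 + 3·6·12 + 12·2·5 = 980 ≡ 5.
  α_i^2 mod 13 = [9, 12, 4, 10, 4].
  S_2 = Σ v_i α_i^2 r_i = 1·9·6 + 2·12·9 + 8·4·5 + 3·10·12 + 12·4·5 = 1030 ≡ 3.
  S = (4, 5, 3) ≠ 0, so r is not a codeword (an error is present).
Step 3: locate the error. For a single error e at position i, S_ℓ = v_i·e·α_i^ℓ, so α_err = S_1/S_0.
  S_0^{−1} = 4^{−1} = 10 (mod 13), so α_err = 5·10 = 50 ≡ 11 = α_3. Error position i = 3.
  Consistency check: S_2/S_1 = 3·8 = 24 ≡ 11 = α_err ✓ (single-error assumption holds).
Step 4: error magnitude e = S_0/v_3 = S_0·∏_{j≠3}(α_3 − α_j) = 4·5 = 20 ≡ 7 (mod 13).
Step 5: correct position 3: c_3 = r_3 − e = 5 − 7 ≡ 11 (mod 13). Hence c = [6, 9, 11, 12, 5].
  Check: interpolating c through the α_i gives m(x) = 8 + 5·x (degree < 2) with m(α_i) = c_i for every i, so c is indeed a codeword.


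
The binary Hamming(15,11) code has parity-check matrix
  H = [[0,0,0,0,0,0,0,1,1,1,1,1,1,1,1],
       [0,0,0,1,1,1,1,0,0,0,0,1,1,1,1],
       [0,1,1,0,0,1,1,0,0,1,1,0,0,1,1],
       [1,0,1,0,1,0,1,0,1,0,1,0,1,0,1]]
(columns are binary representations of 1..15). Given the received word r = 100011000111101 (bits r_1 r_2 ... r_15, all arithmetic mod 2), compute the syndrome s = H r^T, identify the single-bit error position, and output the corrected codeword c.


s = (1, 1, 0, 1)^T, error position = 13, corrected codeword c = 100011000111001

Compute s = H r^T mod 2 one row at a time:
  s_1 = 0 + 0 + 1 + 1 + 1 + 1 + 0 + 1 = 5 ≡ 1 (mod 2).
  s_2 = 0 + 1 + 1 + 0 + 1 + 1 + 0 + 1 = 5 ≡ 1 (mod 2).
  s_3 = 0 + 0 + 1 + 0 + 1 + 1 + 0 + 1 = 4 ≡ 0 (mod 2).
  s_4 = 1 + 0 + 1 + 0 + 0 + 1 + 1 + 1 = 5 ≡ 1 (mod 2).
s = (1, 1, 0, 1)^T — this equals column 13 of H (binary 1101), so error is at position 13.
Correct: flip bit 13 of r = 100011000111101 to get c = 100011000111001.


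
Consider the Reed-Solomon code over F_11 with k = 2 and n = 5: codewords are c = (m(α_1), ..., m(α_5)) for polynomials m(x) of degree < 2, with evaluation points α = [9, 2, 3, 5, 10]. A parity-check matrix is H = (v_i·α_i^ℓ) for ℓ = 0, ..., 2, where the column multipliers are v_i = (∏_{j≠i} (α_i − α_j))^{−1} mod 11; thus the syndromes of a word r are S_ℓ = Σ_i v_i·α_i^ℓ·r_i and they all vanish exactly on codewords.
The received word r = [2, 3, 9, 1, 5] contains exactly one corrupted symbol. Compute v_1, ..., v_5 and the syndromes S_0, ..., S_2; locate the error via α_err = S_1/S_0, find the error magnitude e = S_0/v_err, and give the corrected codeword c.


S = (9, 5, 4), error at position 3, error magnitude e = 3, c = [2, 3, 6, 1, 5].

Step 1: column multipliers v_i = (∏_{j≠i}(α_i − α_j))^{−1} mod 11.
  i = 1 (α = 9): (9−2)(9−3)(9−5)(9−10) = 7·6·4·(−1) = −168 ≡ 8, so v_1 = 8^{−1} = 7 (mod 11).
  i = 2 (α = 2): (2−9)(2−3)(2−5)(2−10) = (−7)·(−1)·(−3)·(−8) = 168 ≡ 3, so v_2 = 3^{−1} = 4 (mod 11).
  i = 3 (α = 3): (3−9)(3−2)(3−5)(3−10) = (−6)·1·(−2)·(−7) = −84 ≡ 4, so v_3 = 4^{−1} = 3 (mod 11).
  i = 4 (α = 5): (5−9)(5−2)(5−3)(5−10) = (−4)·3·2·(−5) = 120 ≡ 10, so v_4 = 10^{−1} = 10 (mod 11).
  i = 5 (α = 10): (10−9)(10−2)(10−3)(10−5) = 1·8·7·5 = 280 ≡ 5, so v_5 = 5^{−1} = 9 (mod 11).
  v = [7, 4, 3, 10, 9].
Step 2: syndromes of r = [2, 3, 9, 1, 5] (all sums mod 11).
  S_0 = Σ v_i r_i = 7·2 + 4·3 + 3·9 + 10·1 + 9·5 = 108 ≡ 9.
  S_1 = Σ v_i α_i r_i = 7·9·2 + 4·2·3 + 3·3·9 + 10·5·1 + 9·10·5 = 731 ≡ 5.
  α_i^2 mod 11 = [4, 4, 9, 3, 1].
  S_2 = Σ v_i α_i^2 r_i = 7·4·2 + 4·4·3 + 3·9·9 + 10·3·1 + 9·1·5 = 422 ≡ 4.
  S = (9, 5, 4) ≠ 0, so r is not a codeword (an error is present).
Step 3: locate the error. For a single error e at position i, S_ℓ = v_i·e·α_i^ℓ, so α_err = S_1/S_0.
  S_0^{−1} = 9^{−1} = 5 (mod 11), so α_err = 5·5 = 25 ≡ 3 = α_3. Error position i = 3.
  Consistency check: S_2/S_1 = 4·9 = 36 ≡ 3 = α_err ✓ (single-error assumption holds).
Step 4: error magnitude e = S_0/v_3 = S_0·∏_{j≠3}(α_3 − α_j) = 9·4 = 36 ≡ 3 (mod 11).
Step 5: correct position 3: c_3 = r_3 − e = 9 − 3 ≡ 6 (mod 11). Hence c = [2, 3, 6, 1, 5].
  Check: interpolating c through the α_i gives m(x) = 8 + 3·x (degree < 2) with m(α_i) = c_i for every i, so c is indeed a codeword.
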